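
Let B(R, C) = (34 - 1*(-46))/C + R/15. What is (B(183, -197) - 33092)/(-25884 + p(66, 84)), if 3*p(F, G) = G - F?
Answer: 32584003/25489830 ≈ 1.2783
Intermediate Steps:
B(R, C) = 80/C + R/15 (B(R, C) = (34 + 46)/C + R*(1/15) = 80/C + R/15)
p(F, G) = -F/3 + G/3 (p(F, G) = (G - F)/3 = -F/3 + G/3)
(B(183, -197) - 33092)/(-25884 + p(66, 84)) = ((80/(-197) + (1/15)*183) - 33092)/(-25884 + (-1/3*66 + (1/3)*84)) = ((80*(-1/197) + 61/5) - 33092)/(-25884 + (-22 + 28)) = ((-80/197 + 61/5) - 33092)/(-25884 + 6) = (11617/985 - 33092)/(-25878) = -32584003/985*(-1/25878) = 32584003/25489830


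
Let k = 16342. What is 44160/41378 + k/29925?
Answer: 998843638/619118325 ≈ 1.6133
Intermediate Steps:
44160/41378 + k/29925 = 44160/41378 + 16342/29925 = 44160*(1/41378) + 16342*(1/29925) = 22080/20689 + 16342/29925 = 998843638/619118325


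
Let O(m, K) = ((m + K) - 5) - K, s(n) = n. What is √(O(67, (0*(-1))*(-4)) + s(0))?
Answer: √62 ≈ 7.8740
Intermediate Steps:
O(m, K) = -5 + m (O(m, K) = ((K + m) - 5) - K = (-5 + K + m) - K = -5 + m)
√(O(67, (0*(-1))*(-4)) + s(0)) = √((-5 + 67) + 0) = √(62 + 0) = √62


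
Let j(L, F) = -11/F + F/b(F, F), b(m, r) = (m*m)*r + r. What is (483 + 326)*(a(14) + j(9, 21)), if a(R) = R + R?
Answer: 206339495/9282 ≈ 22230.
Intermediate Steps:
a(R) = 2*R
b(m, r) = r + r*m**2 (b(m, r) = m**2*r + r = r*m**2 + r = r + r*m**2)
j(L, F) = 1/(1 + F**2) - 11/F (j(L, F) = -11/F + F/((F*(1 + F**2))) = -11/F + F*(1/(F*(1 + F**2))) = -11/F + 1/(1 + F**2) = 1/(1 + F**2) - 11/F)
(483 + 326)*(a(14) + j(9, 21)) = (483 + 326)*(2*14 + (-11 + 21 - 11*21**2)/(21 + 21**3)) = 809*(28 + (-11 + 21 - 11*441)/(21 + 9261)) = 809*(28 + (-11 + 21 - 4851)/9282) = 809*(28 + (1/9282)*(-4841)) = 809*(28 - 4841/9282) = 809*(255055/9282) = 206339495/9282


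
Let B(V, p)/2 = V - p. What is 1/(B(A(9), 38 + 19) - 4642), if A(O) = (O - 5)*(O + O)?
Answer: -1/4612 ≈ -0.00021683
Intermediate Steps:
A(O) = 2*O*(-5 + O) (A(O) = (-5 + O)*(2*O) = 2*O*(-5 + O))
B(V, p) = -2*p + 2*V (B(V, p) = 2*(V - p) = -2*p + 2*V)
1/(B(A(9), 38 + 19) - 4642) = 1/((-2*(38 + 19) + 2*(2*9*(-5 + 9))) - 4642) = 1/((-2*57 + 2*(2*9*4)) - 4642) = 1/((-114 + 2*72) - 4642) = 1/((-114 + 144) - 4642) = 1/(30 - 4642) = 1/(-4612) = -1/4612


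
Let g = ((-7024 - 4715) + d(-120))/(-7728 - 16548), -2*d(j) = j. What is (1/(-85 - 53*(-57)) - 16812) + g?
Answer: -5873675603/349384 ≈ -16812.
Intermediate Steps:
d(j) = -j/2
g = 229/476 (g = ((-7024 - 4715) - ½*(-120))/(-7728 - 16548) = (-11739 + 60)/(-24276) = -11679*(-1/24276) = 229/476 ≈ 0.48109)
(1/(-85 - 53*(-57)) - 16812) + g = (1/(-85 - 53*(-57)) - 16812) + 229/476 = (1/(-85 + 3021) - 16812) + 229/476 = (1/2936 - 16812) + 229/476 = -49360031/2936 + 229/476 = -5873675603/349384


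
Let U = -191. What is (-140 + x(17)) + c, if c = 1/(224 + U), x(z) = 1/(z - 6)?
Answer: -4616/33 ≈ -139.88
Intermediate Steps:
x(z) = 1/(-6 + z)
c = 1/33 (c = 1/(224 - 191) = 1/33 ≈ 0.030303)
(-140 + x(17)) + c = (-140 + 1/(-6 + 17)) + 1/33 = (-140 + 1/11) + 1/33 = -1539/11 + 1/33 = -4616/33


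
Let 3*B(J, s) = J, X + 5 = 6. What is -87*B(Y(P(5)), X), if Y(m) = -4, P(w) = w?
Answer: 116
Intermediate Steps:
X = 1 (X = -5 + 6 = 1)
B(J, s) = J/3
-87*B(Y(P(5)), X) = -29*(-4) = -87*(-4/3) = 116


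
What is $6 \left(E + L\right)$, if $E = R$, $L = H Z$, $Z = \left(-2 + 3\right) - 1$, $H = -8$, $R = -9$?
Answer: $-54$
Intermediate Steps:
$Z = 0$ ($Z = 1 - 1 = 0$)
$L = 0$ ($L = \left(-8\right) 0 = 0$)
$E = -9$
$6 \left(E + L\right) = 6 \left(-9 + 0\right) = 6 \left(-9\right) = -54$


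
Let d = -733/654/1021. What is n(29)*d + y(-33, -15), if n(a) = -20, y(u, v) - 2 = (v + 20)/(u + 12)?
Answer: 4169003/2337069 ≈ 1.7839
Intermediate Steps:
d = -733/667734 (d = -733*1/654*(1/1021) = -733/654*1/1021 = -733/667734 ≈ -0.0010977)
y(u, v) = 2 + (20 + v)/(12 + u) (y(u, v) = 2 + (v + 20)/(u + 12) = 2 + (20 + v)/(12 + u))
n(29)*d + y(-33, -15) = -20*(-733/667734) + (44 - 15 + 2*(-33))/(12 - 33) = 7330/333867 + (44 - 15 - 66)/(-21) = 7330/333867 - 1/21*(-37) = 7330/333867 + 37/21 = 4169003/2337069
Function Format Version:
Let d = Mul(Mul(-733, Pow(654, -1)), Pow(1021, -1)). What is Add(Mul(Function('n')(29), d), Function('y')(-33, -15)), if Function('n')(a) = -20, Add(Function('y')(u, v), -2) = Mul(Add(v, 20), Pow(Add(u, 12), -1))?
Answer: Rational(4169003, 2337069) ≈ 1.7839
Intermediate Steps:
d = Rational(-733, 667734) (d = Mul(Mul(-733, Rational(1, 654)), Rational(1, 1021)) = Mul(Rational(-733, 654), Rational(1, 1021)) = Rational(-733, 667734) ≈ -0.0010977)
Function('y')(u, v) = Add(2, Mul(Pow(Add(12, u), -1), Add(20, v))) (Function('y')(u, v) = Add(2, Mul(Add(v, 20), Pow(Add(u, 12), -1))) = Add(2, Mul(Add(20, v), Pow(Add(12, u), -1))) = Add(2, Mul(Pow(Add(12, u), -1), Add(20, v))))
Add(Mul(Function('n')(29), d), Function('y')(-33, -15)) = Add(Mul(-20, Rational(-733, 667734)), Mul(Pow(Add(12, -33), -1), Add(44, -15, Mul(2, -33)))) = Add(Rational(7330, 333867), Mul(Pow(-21, -1), Add(44, -15, -66))) = Add(Rational(7330, 333867), Mul(Rational(-1, 21), -37)) = Add(Rational(7330, 333867), Rational(37, 21)) = Rational(4169003, 2337069)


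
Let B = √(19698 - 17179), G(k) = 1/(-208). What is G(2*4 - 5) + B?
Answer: -1/208 + √2519 ≈ 50.185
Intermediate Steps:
G(k) = -1/208
B = √2519 ≈ 50.190
G(2*4 - 5) + B = -1/208 + √2519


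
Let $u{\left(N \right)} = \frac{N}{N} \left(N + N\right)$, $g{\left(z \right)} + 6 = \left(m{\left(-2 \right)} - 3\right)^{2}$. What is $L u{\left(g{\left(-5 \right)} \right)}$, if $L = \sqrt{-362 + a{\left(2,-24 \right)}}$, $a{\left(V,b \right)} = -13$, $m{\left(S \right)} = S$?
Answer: $190 i \sqrt{15} \approx 735.87 i$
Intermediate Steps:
$g{\left(z \right)} = 19$ ($g{\left(z \right)} = -6 + \left(-2 - 3\right)^{2} = -6 + \left(-5\right)^{2} = -6 + 25 = 19$)
$u{\left(N \right)} = 2 N$ ($u{\left(N \right)} = 1 \cdot 2 N = 2 N$)
$L = 5 i \sqrt{15}$ ($L = \sqrt{-362 - 13} = \sqrt{-375} = 5 i \sqrt{15} \approx 19.365 i$)
$L u{\left(g{\left(-5 \right)} \right)} = 5 i \sqrt{15} \cdot 2 \cdot 19 = 5 i \sqrt{15} \cdot 38 = 190 i \sqrt{15}$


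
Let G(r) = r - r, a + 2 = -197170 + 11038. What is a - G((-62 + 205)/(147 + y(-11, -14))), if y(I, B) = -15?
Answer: -186134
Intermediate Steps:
a = -186134 (a = -2 + (-197170 + 11038) = -2 - 186132 = -186134)
G(r) = 0
a - G((-62 + 205)/(147 + y(-11, -14))) = -186134 - 1*0 = -186134 + 0 = -186134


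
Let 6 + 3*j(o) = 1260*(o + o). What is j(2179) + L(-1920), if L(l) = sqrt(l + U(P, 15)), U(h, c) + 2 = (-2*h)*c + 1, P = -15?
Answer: 1830358 + I*sqrt(1471) ≈ 1.8304e+6 + 38.354*I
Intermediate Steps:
U(h, c) = -1 - 2*c*h (U(h, c) = -2 + ((-2*h)*c + 1) = -2 + (-2*c*h + 1) = -2 + (1 - 2*c*h) = -1 - 2*c*h)
j(o) = -2 + 840*o (j(o) = -2 + (1260*(o + o))/3 = -2 + (1260*(2*o))/3 = -2 + (2520*o)/3 = -2 + 840*o)
L(l) = sqrt(449 + l) (L(l) = sqrt(l + (-1 - 2*15*(-15))) = sqrt(l + (-1 + 450)) = sqrt(l + 449) = sqrt(449 + l))
j(2179) + L(-1920) = (-2 + 840*2179) + sqrt(449 - 1920) = (-2 + 1830360) + sqrt(-1471) = 1830358 + I*sqrt(1471)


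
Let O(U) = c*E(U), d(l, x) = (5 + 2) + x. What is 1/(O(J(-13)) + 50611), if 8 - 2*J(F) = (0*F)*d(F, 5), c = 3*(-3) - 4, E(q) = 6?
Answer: 1/50533 ≈ 1.9789e-5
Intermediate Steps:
c = -13 (c = -9 - 4 = -13)
d(l, x) = 7 + x
J(F) = 4 (J(F) = 4 - 0*F*(7 + 5)/2 = 4 - 0*12 = 4 - ½*0 = 4 + 0 = 4)
O(U) = -78 (O(U) = -13*6 = -78)
1/(O(J(-13)) + 50611) = 1/(-78 + 50611) = 1/50533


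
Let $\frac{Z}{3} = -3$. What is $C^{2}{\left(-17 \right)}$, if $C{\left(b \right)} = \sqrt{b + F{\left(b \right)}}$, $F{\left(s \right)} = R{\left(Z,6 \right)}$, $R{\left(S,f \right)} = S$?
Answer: $-26$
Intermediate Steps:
$Z = -9$ ($Z = 3 \left(-3\right) = -9$)
$F{\left(s \right)} = -9$
$C{\left(b \right)} = \sqrt{-9 + b}$ ($C{\left(b \right)} = \sqrt{b - 9} = \sqrt{-9 + b}$)
$C^{2}{\left(-17 \right)} = \left(\sqrt{-9 - 17}\right)^{2} = \left(\sqrt{-26}\right)^{2} = \left(i \sqrt{26}\right)^{2} = -26$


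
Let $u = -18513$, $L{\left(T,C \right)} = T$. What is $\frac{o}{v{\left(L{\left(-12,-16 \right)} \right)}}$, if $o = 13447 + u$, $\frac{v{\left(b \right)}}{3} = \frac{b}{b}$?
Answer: $- \frac{5066}{3} \approx -1688.7$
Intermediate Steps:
$v{\left(b \right)} = 3$ ($v{\left(b \right)} = 3 \frac{b}{b} = 3 \cdot 1 = 3$)
$o = -5066$ ($o = 13447 - 18513 = -5066$)
$\frac{o}{v{\left(L{\left(-12,-16 \right)} \right)}} = - \frac{5066}{3}$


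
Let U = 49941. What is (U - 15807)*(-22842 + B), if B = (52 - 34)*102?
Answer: -717018804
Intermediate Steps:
B = 1836 (B = 18*102 = 1836)
(U - 15807)*(-22842 + B) = (49941 - 15807)*(-22842 + 1836) = 34134*(-21006) = -717018804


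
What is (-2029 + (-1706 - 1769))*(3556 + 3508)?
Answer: -38880256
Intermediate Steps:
(-2029 + (-1706 - 1769))*(3556 + 3508) = (-2029 - 3475)*7064 = -5504*7064 = -38880256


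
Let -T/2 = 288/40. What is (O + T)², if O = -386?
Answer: 4008004/25 ≈ 1.6032e+5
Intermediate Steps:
T = -72/5 (T = -576/40 = -2*36/5 = -72/5 ≈ -14.400)
(O + T)² = (-386 - 72/5)² = (-2002/5)² = 4008004/25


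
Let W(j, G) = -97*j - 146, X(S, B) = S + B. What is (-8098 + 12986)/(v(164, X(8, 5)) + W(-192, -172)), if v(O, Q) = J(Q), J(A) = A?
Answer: 4888/18491 ≈ 0.26434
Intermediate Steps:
X(S, B) = B + S
W(j, G) = -146 - 97*j
v(O, Q) = Q
(-8098 + 12986)/(v(164, X(8, 5)) + W(-192, -172)) = (-8098 + 12986)/((5 + 8) + (-146 - 97*(-192))) = 4888/(13 + (-146 + 18624)) = 4888/(13 + 18478) = 4888/18491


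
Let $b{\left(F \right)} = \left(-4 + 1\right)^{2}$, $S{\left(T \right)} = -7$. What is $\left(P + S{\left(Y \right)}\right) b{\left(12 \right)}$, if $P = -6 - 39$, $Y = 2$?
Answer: $-468$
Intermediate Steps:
$b{\left(F \right)} = 9$ ($b{\left(F \right)} = \left(-3\right)^{2} = 9$)
$P = -45$ ($P = -6 - 39 = -45$)
$\left(P + S{\left(Y \right)}\right) b{\left(12 \right)} = \left(-45 - 7\right) 9 = \left(-52\right) 9 = -468$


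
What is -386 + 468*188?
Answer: 87598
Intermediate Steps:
-386 + 468*188 = -386 + 87984 = 87598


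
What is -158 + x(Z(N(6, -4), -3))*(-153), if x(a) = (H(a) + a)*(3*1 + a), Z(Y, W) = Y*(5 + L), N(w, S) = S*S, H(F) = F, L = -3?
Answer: -342878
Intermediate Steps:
N(w, S) = S²
Z(Y, W) = 2*Y (Z(Y, W) = Y*(5 - 3) = Y*2 = 2*Y)
x(a) = 2*a*(3 + a) (x(a) = (a + a)*(3*1 + a) = (2*a)*(3 + a) = 2*a*(3 + a))
-158 + x(Z(N(6, -4), -3))*(-153) = -158 + (2*(2*(-4)²)*(3 + 2*(-4)²))*(-153) = -158 + (2*(2*16)*(3 + 2*16))*(-153) = -158 + (2*32*(3 + 32))*(-153) = -158 + (2*32*35)*(-153) = -158 + 2240*(-153) = -158 - 342720 = -342878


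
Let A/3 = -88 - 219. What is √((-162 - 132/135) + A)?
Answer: I*√243895/15 ≈ 32.924*I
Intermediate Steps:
A = -921 (A = 3*(-88 - 219) = 3*(-307) = -921)
√((-162 - 132/135) + A) = √((-162 - 132/135) - 921) = √((-162 - 1*44/45) - 921) = √((-162 - 44/45) - 921) = √(-7334/45 - 921) = √(-48779/45) = I*√243895/15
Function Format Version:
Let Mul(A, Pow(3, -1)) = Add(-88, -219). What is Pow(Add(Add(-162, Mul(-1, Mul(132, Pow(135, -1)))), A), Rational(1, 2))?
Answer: Mul(Rational(1, 15), I, Pow(243895, Rational(1, 2))) ≈ Mul(32.924, I)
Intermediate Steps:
A = -921 (A = Mul(3, Add(-88, -219)) = Mul(3, -307) = -921)
Pow(Add(Add(-162, Mul(-1, Mul(132, Pow(135, -1)))), A), Rational(1, 2)) = Pow(Add(Add(-162, Mul(-1, Mul(132, Pow(135, -1)))), -921), Rational(1, 2)) = Pow(Add(Add(-162, Mul(-1, Mul(132, Rational(1, 135)))), -921), Rational(1, 2)) = Pow(Add(Add(-162, Mul(-1, Rational(44, 45))), -921), Rational(1, 2)) = Pow(Add(Add(-162, Rational(-44, 45)), -921), Rational(1, 2)) = Pow(Add(Rational(-7334, 45), -921), Rational(1, 2)) = Pow(Rational(-48779, 45), Rational(1, 2)) = Mul(Rational(1, 15), I, Pow(243895, Rational(1, 2)))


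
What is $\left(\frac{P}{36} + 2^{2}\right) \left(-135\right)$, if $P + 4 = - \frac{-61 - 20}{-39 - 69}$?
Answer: $- \frac{8355}{16} \approx -522.19$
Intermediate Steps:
$P = - \frac{19}{4}$ ($P = -4 - \frac{-61 - 20}{-39 - 69} = -4 - - \frac{81}{-108} = -4 - \left(-81\right) \left(- \frac{1}{108}\right) = -4 - \frac{3}{4} = - \frac{19}{4} \approx -4.75$)
$\left(\frac{P}{36} + 2^{2}\right) \left(-135\right) = \left(- \frac{19}{4 \cdot 36} + 2^{2}\right) \left(-135\right) = \left(\left(- \frac{19}{4}\right) \frac{1}{36} + 4\right) \left(-135\right) = \left(- \frac{19}{144} + 4\right) \left(-135\right) = \frac{557}{144} \left(-135\right) = - \frac{8355}{16}$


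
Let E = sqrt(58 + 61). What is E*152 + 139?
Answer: 139 + 152*sqrt(119) ≈ 1797.1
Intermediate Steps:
E = sqrt(119) ≈ 10.909
E*152 + 139 = sqrt(119)*152 + 139 = 152*sqrt(119) + 139 = 139 + 152*sqrt(119)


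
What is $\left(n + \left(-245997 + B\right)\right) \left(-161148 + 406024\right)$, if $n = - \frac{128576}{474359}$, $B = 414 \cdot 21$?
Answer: $- \frac{27564942575633228}{474359} \approx -5.811 \cdot 10^{10}$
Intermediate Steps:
$B = 8694$
$n = - \frac{128576}{474359}$ ($n = \left(-128576\right) \frac{1}{474359} = - \frac{128576}{474359} \approx -0.27105$)
$\left(n + \left(-245997 + B\right)\right) \left(-161148 + 406024\right) = \left(- \frac{128576}{474359} + \left(-245997 + 8694\right)\right) \left(-161148 + 406024\right) = \left(- \frac{128576}{474359} - 237303\right) 244876 = \left(- \frac{112566942353}{474359}\right) 244876 = - \frac{27564942575633228}{474359}$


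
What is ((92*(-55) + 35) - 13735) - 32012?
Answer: -50772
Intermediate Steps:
((92*(-55) + 35) - 13735) - 32012 = ((-5060 + 35) - 13735) - 32012 = (-5025 - 13735) - 32012 = -18760 - 32012 = -50772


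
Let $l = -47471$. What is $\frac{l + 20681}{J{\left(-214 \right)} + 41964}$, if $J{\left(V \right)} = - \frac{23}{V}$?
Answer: $- \frac{5733060}{8980319} \approx -0.6384$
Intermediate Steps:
$\frac{l + 20681}{J{\left(-214 \right)} + 41964} = \frac{-47471 + 20681}{- \frac{23}{-214} + 41964} = - \frac{26790}{\left(-23\right) \left(- \frac{1}{214}\right) + 41964} = - \frac{26790}{\frac{23}{214} + 41964} = - \frac{26790}{\frac{8980319}{214}} = \left(-26790\right) \frac{214}{8980319} = - \frac{5733060}{8980319}$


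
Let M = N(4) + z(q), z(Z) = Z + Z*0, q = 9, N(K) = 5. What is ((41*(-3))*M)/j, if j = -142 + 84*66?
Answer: -861/2701 ≈ -0.31877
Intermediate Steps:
z(Z) = Z (z(Z) = Z + 0 = Z)
j = 5402 (j = -142 + 5544 = 5402)
M = 14 (M = 5 + 9 = 14)
((41*(-3))*M)/j = ((41*(-3))*14)/5402 = -123*14*(1/5402) = -1722*1/5402 = -861/2701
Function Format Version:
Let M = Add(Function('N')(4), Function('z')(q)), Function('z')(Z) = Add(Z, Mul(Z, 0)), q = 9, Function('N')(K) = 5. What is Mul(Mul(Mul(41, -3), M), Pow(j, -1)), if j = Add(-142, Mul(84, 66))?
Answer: Rational(-861, 2701) ≈ -0.31877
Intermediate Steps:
Function('z')(Z) = Z (Function('z')(Z) = Add(Z, 0) = Z)
j = 5402 (j = Add(-142, 5544) = 5402)
M = 14 (M = Add(5, 9) = 14)
Mul(Mul(Mul(41, -3), M), Pow(j, -1)) = Mul(Mul(Mul(41, -3), 14), Pow(5402, -1)) = Mul(Mul(-123, 14), Rational(1, 5402)) = Mul(-1722, Rational(1, 5402)) = Rational(-861, 2701)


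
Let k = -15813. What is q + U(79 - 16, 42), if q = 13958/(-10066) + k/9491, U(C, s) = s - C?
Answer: -164136683/6824029 ≈ -24.053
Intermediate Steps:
q = -20832074/6824029 (q = 13958/(-10066) - 15813/9491 = 13958*(-1/10066) - 15813*1/9491 = -997/719 - 15813/9491 = -20832074/6824029 ≈ -3.0528)
q + U(79 - 16, 42) = -20832074/6824029 + (42 - (79 - 16)) = -20832074/6824029 + (42 - 1*63) = -20832074/6824029 + (42 - 63) = -20832074/6824029 - 21 = -164136683/6824029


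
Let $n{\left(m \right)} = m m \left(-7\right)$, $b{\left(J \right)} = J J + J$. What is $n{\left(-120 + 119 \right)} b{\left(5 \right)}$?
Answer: $-210$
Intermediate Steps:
$b{\left(J \right)} = J + J^{2}$ ($b{\left(J \right)} = J^{2} + J = J + J^{2}$)
$n{\left(m \right)} = - 7 m^{2}$ ($n{\left(m \right)} = m^{2} \left(-7\right) = - 7 m^{2}$)
$n{\left(-120 + 119 \right)} b{\left(5 \right)} = - 7 \left(-120 + 119\right)^{2} \cdot 5 \left(1 + 5\right) = - 7 \left(-1\right)^{2} \cdot 5 \cdot 6 = \left(-7\right) 1 \cdot 30 = \left(-7\right) 30 = -210$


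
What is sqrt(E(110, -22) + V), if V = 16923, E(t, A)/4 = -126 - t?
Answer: 29*sqrt(19) ≈ 126.41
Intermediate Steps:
E(t, A) = -504 - 4*t (E(t, A) = 4*(-126 - t) = -504 - 4*t)
sqrt(E(110, -22) + V) = sqrt((-504 - 4*110) + 16923) = sqrt((-504 - 440) + 16923) = sqrt(-944 + 16923) = sqrt(15979) = 29*sqrt(19)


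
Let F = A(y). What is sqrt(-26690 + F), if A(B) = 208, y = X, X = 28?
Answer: I*sqrt(26482) ≈ 162.73*I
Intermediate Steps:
y = 28
F = 208
sqrt(-26690 + F) = sqrt(-26690 + 208) = sqrt(-26482) = I*sqrt(26482)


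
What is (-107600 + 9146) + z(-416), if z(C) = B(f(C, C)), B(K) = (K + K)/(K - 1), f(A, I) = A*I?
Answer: -17037610858/173055 ≈ -98452.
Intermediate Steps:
B(K) = 2*K/(-1 + K) (B(K) = (2*K)/(-1 + K) = 2*K/(-1 + K))
z(C) = 2*C**2/(-1 + C**2) (z(C) = 2*(C*C)/(-1 + C*C) = 2*C**2/(-1 + C**2))
(-107600 + 9146) + z(-416) = (-107600 + 9146) + 2*(-416)**2/(-1 + (-416)**2) = -98454 + 2*173056/(-1 + 173056) = -98454 + 2*173056/173055 = -98454 + 2*173056*(1/173055) = -98454 + 346112/173055 = -17037610858/173055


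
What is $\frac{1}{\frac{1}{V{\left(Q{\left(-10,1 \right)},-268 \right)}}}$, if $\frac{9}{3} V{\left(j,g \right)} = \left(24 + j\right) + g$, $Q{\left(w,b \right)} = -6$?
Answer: $- \frac{250}{3} \approx -83.333$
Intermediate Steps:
$V{\left(j,g \right)} = 8 + \frac{g}{3} + \frac{j}{3}$ ($V{\left(j,g \right)} = \frac{\left(24 + j\right) + g}{3} = \frac{24 + g + j}{3} = 8 + \frac{g}{3} + \frac{j}{3}$)
$\frac{1}{\frac{1}{V{\left(Q{\left(-10,1 \right)},-268 \right)}}} = \frac{1}{\frac{1}{8 + \frac{1}{3} \left(-268\right) + \frac{1}{3} \left(-6\right)}} = \frac{1}{\frac{1}{8 - \frac{268}{3} - 2}} = \frac{1}{\frac{1}{- \frac{250}{3}}} = \frac{1}{- \frac{3}{250}} = - \frac{250}{3}$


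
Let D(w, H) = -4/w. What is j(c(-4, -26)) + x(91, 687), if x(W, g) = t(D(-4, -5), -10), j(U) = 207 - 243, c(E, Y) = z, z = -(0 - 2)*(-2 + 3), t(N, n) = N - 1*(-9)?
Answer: -26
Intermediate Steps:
t(N, n) = 9 + N (t(N, n) = N + 9 = 9 + N)
z = 2 (z = -(-2) = -1*(-2) = 2)
c(E, Y) = 2
j(U) = -36
x(W, g) = 10 (x(W, g) = 9 - 4/(-4) = 9 - 4*(-¼) = 9 + 1 = 10)
j(c(-4, -26)) + x(91, 687) = -36 + 10 = -26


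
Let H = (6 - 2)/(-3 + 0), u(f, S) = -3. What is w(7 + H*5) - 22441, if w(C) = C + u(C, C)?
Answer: -67331/3 ≈ -22444.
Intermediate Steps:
H = -4/3 (H = 4/(-3) = 4*(-⅓) = -4/3 ≈ -1.3333)
w(C) = -3 + C (w(C) = C - 3 = -3 + C)
w(7 + H*5) - 22441 = (-3 + (7 - 4/3*5)) - 22441 = (-3 + (7 - 20/3)) - 22441 = (-3 + ⅓) - 22441 = -8/3 - 22441 = -67331/3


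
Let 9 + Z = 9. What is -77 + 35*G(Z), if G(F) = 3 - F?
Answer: 28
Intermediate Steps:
Z = 0 (Z = -9 + 9 = 0)
-77 + 35*G(Z) = -77 + 35*(3 - 1*0) = -77 + 35*(3 + 0) = -77 + 35*3 = -77 + 105 = 28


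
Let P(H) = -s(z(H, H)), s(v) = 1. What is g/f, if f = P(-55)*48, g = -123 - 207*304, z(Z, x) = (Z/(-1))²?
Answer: 21017/16 ≈ 1313.6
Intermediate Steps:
z(Z, x) = Z² (z(Z, x) = (Z*(-1))² = (-Z)² = Z²)
P(H) = -1 (P(H) = -1*1 = -1)
g = -63051 (g = -123 - 62928 = -63051)
f = -48 (f = -1*48 = -48)
g/f = -63051/(-48) = -63051*(-1/48) = 21017/16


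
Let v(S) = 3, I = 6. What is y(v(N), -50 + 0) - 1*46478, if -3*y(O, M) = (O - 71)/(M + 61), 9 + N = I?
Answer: -1533706/33 ≈ -46476.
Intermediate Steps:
N = -3 (N = -9 + 6 = -3)
y(O, M) = -(-71 + O)/(3*(61 + M)) (y(O, M) = -(O - 71)/(3*(M + 61)) = -(-71 + O)/(3*(61 + M)))
y(v(N), -50 + 0) - 1*46478 = (71 - 1*3)/(3*(61 + (-50 + 0))) - 1*46478 = (71 - 3)/(3*(61 - 50)) - 46478 = (⅓)*68/11 - 46478 = (⅓)*(1/11)*68 - 46478 = 68/33 - 46478 = -1533706/33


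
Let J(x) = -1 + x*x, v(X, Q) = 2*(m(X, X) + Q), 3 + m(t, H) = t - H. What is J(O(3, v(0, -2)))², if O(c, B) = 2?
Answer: 9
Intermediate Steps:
m(t, H) = -3 + t - H (m(t, H) = -3 + (t - H) = -3 + t - H)
v(X, Q) = -6 + 2*Q (v(X, Q) = 2*((-3 + X - X) + Q) = 2*(-3 + Q) = -6 + 2*Q)
J(x) = -1 + x²
J(O(3, v(0, -2)))² = (-1 + 2²)² = (-1 + 4)² = 3² = 9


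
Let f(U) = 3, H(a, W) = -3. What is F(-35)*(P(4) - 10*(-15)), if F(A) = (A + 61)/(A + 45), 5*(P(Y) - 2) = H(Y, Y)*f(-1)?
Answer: 9763/25 ≈ 390.52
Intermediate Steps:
P(Y) = 1/5 (P(Y) = 2 + (-3*3)/5 = 2 + (1/5)*(-9) = 2 - 9/5 = 1/5)
F(A) = (61 + A)/(45 + A)
F(-35)*(P(4) - 10*(-15)) = ((61 - 35)/(45 - 35))*(1/5 - 10*(-15)) = (26/10)*(1/5 + 150) = ((1/10)*26)*(751/5) = (13/5)*(751/5) = 9763/25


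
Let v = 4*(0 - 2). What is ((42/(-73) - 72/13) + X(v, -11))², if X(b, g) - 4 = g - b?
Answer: 23551609/900601 ≈ 26.151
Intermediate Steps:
v = -8 (v = 4*(-2) = -8)
X(b, g) = 4 + g - b (X(b, g) = 4 + (g - b) = 4 + g - b)
((42/(-73) - 72/13) + X(v, -11))² = ((42/(-73) - 72/13) + (4 - 11 - 1*(-8)))² = ((42*(-1/73) - 72*1/13) + (4 - 11 + 8))² = ((-42/73 - 72/13) + 1)² = (-5802/949 + 1)² = (-4853/949)² = 23551609/900601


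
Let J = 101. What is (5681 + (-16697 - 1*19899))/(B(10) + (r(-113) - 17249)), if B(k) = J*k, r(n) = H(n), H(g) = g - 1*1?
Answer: 3435/1817 ≈ 1.8905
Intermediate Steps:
H(g) = -1 + g (H(g) = g - 1 = -1 + g)
r(n) = -1 + n
B(k) = 101*k
(5681 + (-16697 - 1*19899))/(B(10) + (r(-113) - 17249)) = (5681 + (-16697 - 1*19899))/(101*10 + ((-1 - 113) - 17249)) = (5681 + (-16697 - 19899))/(1010 + (-114 - 17249)) = (5681 - 36596)/(1010 - 17363) = -30915/(-16353) = -30915*(-1/16353) = 3435/1817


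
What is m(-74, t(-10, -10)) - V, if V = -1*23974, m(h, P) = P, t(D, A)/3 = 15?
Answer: 24019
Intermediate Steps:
t(D, A) = 45 (t(D, A) = 3*15 = 45)
V = -23974
m(-74, t(-10, -10)) - V = 45 - 1*(-23974) = 45 + 23974 = 24019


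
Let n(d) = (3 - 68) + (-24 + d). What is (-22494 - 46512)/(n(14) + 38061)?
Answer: -11501/6331 ≈ -1.8166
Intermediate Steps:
n(d) = -89 + d (n(d) = -65 + (-24 + d) = -89 + d)
(-22494 - 46512)/(n(14) + 38061) = (-22494 - 46512)/((-89 + 14) + 38061) = -69006/(-75 + 38061) = -69006/37986 = -69006*1/37986 = -11501/6331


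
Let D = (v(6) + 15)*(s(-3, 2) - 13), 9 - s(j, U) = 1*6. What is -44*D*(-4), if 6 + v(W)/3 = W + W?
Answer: -58080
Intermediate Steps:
s(j, U) = 3 (s(j, U) = 9 - 6 = 3)
v(W) = -18 + 6*W (v(W) = -18 + 3*(W + W) = -18 + 3*(2*W) = -18 + 6*W)
D = -330 (D = ((-18 + 6*6) + 15)*(3 - 13) = ((-18 + 36) + 15)*(-10) = (18 + 15)*(-10) = 33*(-10) = -330)
-44*D*(-4) = -44*(-330)*(-4) = 14520*(-4) = -58080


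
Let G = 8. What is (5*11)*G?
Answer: 440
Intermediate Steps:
(5*11)*G = (5*11)*8 = 55*8 = 440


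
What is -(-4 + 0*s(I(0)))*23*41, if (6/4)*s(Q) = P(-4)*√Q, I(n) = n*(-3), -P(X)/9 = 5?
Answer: 3772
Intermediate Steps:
P(X) = -45 (P(X) = -9*5 = -45)
I(n) = -3*n
s(Q) = -30*√Q (s(Q) = 2*(-45*√Q)/3 = -30*√Q)
-(-4 + 0*s(I(0)))*23*41 = -(-4 + 0*(-30*√(-3*0)))*23*41 = -(-4 + 0*(-30*√0))*23*41 = -(-4 + 0*(-30*0))*23*41 = -(-4 + 0*0)*23*41 = -(-4 + 0)*23*41 = -(-4*23)*41 = -(-92)*41 = -1*(-3772) = 3772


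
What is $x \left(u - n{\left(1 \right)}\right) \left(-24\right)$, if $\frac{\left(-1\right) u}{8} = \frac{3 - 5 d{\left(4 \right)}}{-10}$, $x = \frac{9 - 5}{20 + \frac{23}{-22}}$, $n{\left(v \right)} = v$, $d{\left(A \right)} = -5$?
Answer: $- \frac{75328}{695} \approx -108.39$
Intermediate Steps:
$x = \frac{88}{417}$ ($x = \frac{4}{20 + 23 \left(- \frac{1}{22}\right)} = \frac{4}{20 - \frac{23}{22}} = \frac{4}{\frac{417}{22}} = 4 \cdot \frac{22}{417} = \frac{88}{417} \approx 0.21103$)
$u = \frac{112}{5}$ ($u = - 8 \frac{3 - -25}{-10} = - 8 \left(3 + 25\right) \left(- \frac{1}{10}\right) = - 8 \cdot 28 \left(- \frac{1}{10}\right) = \left(-8\right) \left(- \frac{14}{5}\right) = \frac{112}{5} \approx 22.4$)
$x \left(u - n{\left(1 \right)}\right) \left(-24\right) = \frac{88 \left(\frac{112}{5} - 1\right)}{417} \left(-24\right) = \frac{88}{417} \cdot \frac{107}{5} \left(-24\right) = \frac{9416}{2085} \left(-24\right) = - \frac{75328}{695}$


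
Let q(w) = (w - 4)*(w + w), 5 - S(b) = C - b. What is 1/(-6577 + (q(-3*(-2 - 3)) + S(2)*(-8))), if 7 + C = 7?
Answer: -1/6303 ≈ -0.00015865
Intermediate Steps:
C = 0 (C = -7 + 7 = 0)
S(b) = 5 + b (S(b) = 5 - (0 - b) = 5 - (-1)*b = 5 + b)
q(w) = 2*w*(-4 + w) (q(w) = (-4 + w)*(2*w) = 2*w*(-4 + w))
1/(-6577 + (q(-3*(-2 - 3)) + S(2)*(-8))) = 1/(-6577 + (2*(-3*(-2 - 3))*(-4 - 3*(-2 - 3)) + (5 + 2)*(-8))) = 1/(-6577 + (2*(-3*(-5))*(-4 - 3*(-5)) + 7*(-8))) = 1/(-6577 + (2*15*(-4 + 15) - 56)) = 1/(-6577 + (2*15*11 - 56)) = 1/(-6577 + (330 - 56)) = 1/(-6577 + 274) = 1/(-6303) = -1/6303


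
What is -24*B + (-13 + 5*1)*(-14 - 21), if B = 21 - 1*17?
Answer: 184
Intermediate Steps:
B = 4 (B = 21 - 17 = 4)
-24*B + (-13 + 5*1)*(-14 - 21) = -24*4 + (-13 + 5*1)*(-14 - 21) = -96 + (-13 + 5)*(-35) = -96 - 8*(-35) = -96 + 280 = 184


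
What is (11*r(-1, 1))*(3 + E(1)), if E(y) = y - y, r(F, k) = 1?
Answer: 33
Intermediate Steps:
E(y) = 0
(11*r(-1, 1))*(3 + E(1)) = (11*1)*(3 + 0) = 11*3 = 33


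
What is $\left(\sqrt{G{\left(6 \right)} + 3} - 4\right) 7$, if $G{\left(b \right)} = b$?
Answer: $-7$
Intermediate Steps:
$\left(\sqrt{G{\left(6 \right)} + 3} - 4\right) 7 = \left(\sqrt{6 + 3} - 4\right) 7 = \left(\sqrt{9} - 4\right) 7 = \left(3 - 4\right) 7 = \left(-1\right) 7 = -7$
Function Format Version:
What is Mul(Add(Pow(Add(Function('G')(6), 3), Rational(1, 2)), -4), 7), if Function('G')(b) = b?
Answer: -7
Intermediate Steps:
Mul(Add(Pow(Add(Function('G')(6), 3), Rational(1, 2)), -4), 7) = Mul(Add(Pow(Add(6, 3), Rational(1, 2)), -4), 7) = Mul(Add(Pow(9, Rational(1, 2)), -4), 7) = Mul(Add(3, -4), 7) = Mul(-1, 7) = -7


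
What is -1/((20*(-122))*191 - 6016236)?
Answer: 1/6482276 ≈ 1.5427e-7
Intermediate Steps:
-1/((20*(-122))*191 - 6016236) = -1/(-2440*191 - 6016236) = -1/(-466040 - 6016236) = -1/(-6482276) = -1*(-1/6482276) = 1/6482276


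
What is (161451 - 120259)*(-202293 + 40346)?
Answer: -6670920824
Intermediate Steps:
(161451 - 120259)*(-202293 + 40346) = 41192*(-161947) = -6670920824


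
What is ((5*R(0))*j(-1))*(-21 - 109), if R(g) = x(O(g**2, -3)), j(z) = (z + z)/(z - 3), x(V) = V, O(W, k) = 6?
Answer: -1950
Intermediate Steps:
j(z) = 2*z/(-3 + z) (j(z) = (2*z)/(-3 + z) = 2*z/(-3 + z))
R(g) = 6
((5*R(0))*j(-1))*(-21 - 109) = ((5*6)*(2*(-1)/(-3 - 1)))*(-21 - 109) = (30*(2*(-1)/(-4)))*(-130) = (30*(2*(-1)*(-1/4)))*(-130) = (30*(1/2))*(-130) = 15*(-130) = -1950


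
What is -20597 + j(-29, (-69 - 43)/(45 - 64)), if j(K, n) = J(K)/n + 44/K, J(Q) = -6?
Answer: -33453645/1624 ≈ -20600.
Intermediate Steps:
j(K, n) = -6/n + 44/K
-20597 + j(-29, (-69 - 43)/(45 - 64)) = -20597 + (-6*(45 - 64)/(-69 - 43) + 44/(-29)) = -20597 + (-6/((-112/(-19))) + 44*(-1/29)) = -20597 + (-6/((-112*(-1/19))) - 44/29) = -20597 + (-6/112/19 - 44/29) = -20597 + (-6*19/112 - 44/29) = -20597 + (-57/56 - 44/29) = -20597 - 4117/1624 = -33453645/1624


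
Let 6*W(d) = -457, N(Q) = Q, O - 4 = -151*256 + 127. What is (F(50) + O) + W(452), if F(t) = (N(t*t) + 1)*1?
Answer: -216601/6 ≈ -36100.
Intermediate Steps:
O = -38525 (O = 4 + (-151*256 + 127) = 4 + (-38656 + 127) = 4 - 38529 = -38525)
F(t) = 1 + t² (F(t) = (t*t + 1)*1 = (t² + 1)*1 = (1 + t²)*1 = 1 + t²)
W(d) = -457/6 (W(d) = (⅙)*(-457) = -457/6)
(F(50) + O) + W(452) = ((1 + 50²) - 38525) - 457/6 = ((1 + 2500) - 38525) - 457/6 = (2501 - 38525) - 457/6 = -36024 - 457/6 = -216601/6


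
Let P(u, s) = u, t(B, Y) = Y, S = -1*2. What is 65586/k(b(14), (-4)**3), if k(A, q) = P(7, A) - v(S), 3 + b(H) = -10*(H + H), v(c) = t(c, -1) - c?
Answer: 10931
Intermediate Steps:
S = -2
v(c) = -1 - c
b(H) = -3 - 20*H (b(H) = -3 - 10*(H + H) = -3 - 20*H)
k(A, q) = 6 (k(A, q) = 7 - (-1 - 1*(-2)) = 7 - (-1 + 2) = 7 - 1*1 = 7 - 1 = 6)
65586/k(b(14), (-4)**3) = 65586/6 = 65586*(1/6) = 10931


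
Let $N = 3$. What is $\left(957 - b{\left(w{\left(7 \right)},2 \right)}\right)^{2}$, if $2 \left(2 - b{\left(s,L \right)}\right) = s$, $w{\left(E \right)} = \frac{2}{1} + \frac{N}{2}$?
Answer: $\frac{14645929}{16} \approx 9.1537 \cdot 10^{5}$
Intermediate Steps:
$w{\left(E \right)} = \frac{7}{2}$ ($w{\left(E \right)} = \frac{2}{1} + \frac{3}{2} = 2 \cdot 1 + 3 \cdot \frac{1}{2} = 2 + \frac{3}{2} = \frac{7}{2}$)
$b{\left(s,L \right)} = 2 - \frac{s}{2}$
$\left(957 - b{\left(w{\left(7 \right)},2 \right)}\right)^{2} = \left(957 - \left(2 - \frac{7}{4}\right)\right)^{2} = \left(957 - \frac{1}{4}\right)^{2} = \left(\frac{3827}{4}\right)^{2} = \frac{14645929}{16}$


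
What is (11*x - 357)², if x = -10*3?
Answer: 471969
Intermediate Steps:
x = -30
(11*x - 357)² = (11*(-30) - 357)² = (-330 - 357)² = (-687)² = 471969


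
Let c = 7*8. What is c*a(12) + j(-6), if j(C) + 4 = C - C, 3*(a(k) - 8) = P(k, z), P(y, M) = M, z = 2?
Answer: 1444/3 ≈ 481.33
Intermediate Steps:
a(k) = 26/3 (a(k) = 8 + (⅓)*2 = 8 + ⅔ = 26/3)
j(C) = -4 (j(C) = -4 + (C - C) = -4 + 0 = -4)
c = 56
c*a(12) + j(-6) = 56*(26/3) - 4 = 1456/3 - 4 = 1444/3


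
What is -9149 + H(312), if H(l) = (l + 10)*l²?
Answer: 31335619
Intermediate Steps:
H(l) = l²*(10 + l) (H(l) = (10 + l)*l² = l²*(10 + l))
-9149 + H(312) = -9149 + 312²*(10 + 312) = -9149 + 97344*322 = -9149 + 31344768 = 31335619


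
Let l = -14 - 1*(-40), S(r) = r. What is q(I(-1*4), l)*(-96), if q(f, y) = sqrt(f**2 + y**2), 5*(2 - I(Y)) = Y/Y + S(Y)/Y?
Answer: -192*sqrt(4241)/5 ≈ -2500.7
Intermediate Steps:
l = 26 (l = -14 + 40 = 26)
I(Y) = 8/5 (I(Y) = 2 - (Y/Y + Y/Y)/5 = 2 - (1 + 1)/5 = 2 - 1/5*2 = 2 - 2/5 = 8/5)
q(I(-1*4), l)*(-96) = sqrt((8/5)**2 + 26**2)*(-96) = sqrt(64/25 + 676)*(-96) = sqrt(16964/25)*(-96) = (2*sqrt(4241)/5)*(-96) = -192*sqrt(4241)/5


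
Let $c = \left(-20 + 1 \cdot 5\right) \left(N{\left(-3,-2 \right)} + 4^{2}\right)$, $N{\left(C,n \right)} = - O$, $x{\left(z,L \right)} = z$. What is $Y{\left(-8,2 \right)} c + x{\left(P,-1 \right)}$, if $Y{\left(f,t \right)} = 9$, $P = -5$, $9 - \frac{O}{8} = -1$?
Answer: $8635$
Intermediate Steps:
$O = 80$ ($O = 72 - -8 = 72 + 8 = 80$)
$N{\left(C,n \right)} = -80$ ($N{\left(C,n \right)} = \left(-1\right) 80 = -80$)
$c = 960$ ($c = \left(-20 + 1 \cdot 5\right) \left(-80 + 4^{2}\right) = \left(-20 + 5\right) \left(-80 + 16\right) = \left(-15\right) \left(-64\right) = 960$)
$Y{\left(-8,2 \right)} c + x{\left(P,-1 \right)} = 9 \cdot 960 - 5 = 8640 - 5 = 8635$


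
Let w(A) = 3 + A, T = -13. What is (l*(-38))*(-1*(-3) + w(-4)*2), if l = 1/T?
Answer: 38/13 ≈ 2.9231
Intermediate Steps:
l = -1/13 (l = 1/(-13) = -1/13 ≈ -0.076923)
(l*(-38))*(-1*(-3) + w(-4)*2) = (-1/13*(-38))*(-1*(-3) + (3 - 4)*2) = 38*(3 - 1*2)/13 = 38*(3 - 2)/13 = (38/13)*1 = 38/13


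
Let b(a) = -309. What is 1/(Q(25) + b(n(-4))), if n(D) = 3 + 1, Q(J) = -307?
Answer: -1/616 ≈ -0.0016234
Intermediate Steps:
n(D) = 4
1/(Q(25) + b(n(-4))) = 1/(-307 - 309) = 1/(-616) = -1/616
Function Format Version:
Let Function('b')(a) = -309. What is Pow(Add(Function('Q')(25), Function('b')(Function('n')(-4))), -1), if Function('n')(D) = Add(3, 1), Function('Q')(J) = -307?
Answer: Rational(-1, 616) ≈ -0.0016234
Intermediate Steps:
Function('n')(D) = 4
Pow(Add(Function('Q')(25), Function('b')(Function('n')(-4))), -1) = Pow(Add(-307, -309), -1) = Pow(-616, -1) = Rational(-1, 616)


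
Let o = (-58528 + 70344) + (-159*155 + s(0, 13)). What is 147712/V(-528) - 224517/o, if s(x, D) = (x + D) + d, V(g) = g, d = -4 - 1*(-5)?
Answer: -10081729/38445 ≈ -262.24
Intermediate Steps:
d = 1 (d = -4 + 5 = 1)
s(x, D) = 1 + D + x (s(x, D) = (x + D) + 1 = (D + x) + 1 = 1 + D + x)
o = -12815 (o = (-58528 + 70344) + (-159*155 + (1 + 13 + 0)) = 11816 + (-24645 + 14) = 11816 - 24631 = -12815)
147712/V(-528) - 224517/o = 147712/(-528) - 224517/(-12815) = 147712*(-1/528) - 224517*(-1/12815) = -9232/33 + 224517/12815 = -10081729/38445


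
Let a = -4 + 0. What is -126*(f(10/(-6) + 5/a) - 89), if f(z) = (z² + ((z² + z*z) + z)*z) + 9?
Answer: 681065/48 ≈ 14189.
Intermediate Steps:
a = -4
f(z) = 9 + z² + z*(z + 2*z²) (f(z) = (z² + ((z² + z²) + z)*z) + 9 = (z² + (2*z² + z)*z) + 9 = (z² + (z + 2*z²)*z) + 9 = (z² + z*(z + 2*z²)) + 9 = 9 + z² + z*(z + 2*z²))
-126*(f(10/(-6) + 5/a) - 89) = -126*((9 + 2*(10/(-6) + 5/(-4))² + 2*(10/(-6) + 5/(-4))³) - 89) = -126*((9 + 2*(10*(-⅙) + 5*(-¼))² + 2*(10*(-⅙) + 5*(-¼))³) - 89) = -126*((9 + 2*(-5/3 - 5/4)² + 2*(-5/3 - 5/4)³) - 89) = -126*((9 + 2*(-35/12)² + 2*(-35/12)³) - 89) = -126*((9 + 2*(1225/144) + 2*(-42875/1728)) - 89) = -126*((9 + 1225/72 - 42875/864) - 89) = -126*(-20399/864 - 89) = -126*(-97295/864) = 681065/48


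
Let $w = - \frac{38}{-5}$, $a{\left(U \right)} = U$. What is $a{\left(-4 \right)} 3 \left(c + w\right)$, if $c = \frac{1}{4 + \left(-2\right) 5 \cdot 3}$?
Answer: $- \frac{5898}{65} \approx -90.738$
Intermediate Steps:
$c = - \frac{1}{26}$ ($c = \frac{1}{4 - 30} = \frac{1}{-26} = - \frac{1}{26} \approx -0.038462$)
$w = \frac{38}{5}$ ($w = \left(-38\right) \left(- \frac{1}{5}\right) = \frac{38}{5} \approx 7.6$)
$a{\left(-4 \right)} 3 \left(c + w\right) = \left(-4\right) 3 \left(- \frac{1}{26} + \frac{38}{5}\right) = \left(-12\right) \frac{983}{130} = - \frac{5898}{65}$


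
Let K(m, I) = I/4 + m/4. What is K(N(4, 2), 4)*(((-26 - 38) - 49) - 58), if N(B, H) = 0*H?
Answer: -171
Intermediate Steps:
N(B, H) = 0
K(m, I) = I/4 + m/4 (K(m, I) = I*(¼) + m*(¼) = I/4 + m/4)
K(N(4, 2), 4)*(((-26 - 38) - 49) - 58) = ((¼)*4 + (¼)*0)*(((-26 - 38) - 49) - 58) = (1 + 0)*((-64 - 49) - 58) = 1*(-113 - 58) = 1*(-171) = -171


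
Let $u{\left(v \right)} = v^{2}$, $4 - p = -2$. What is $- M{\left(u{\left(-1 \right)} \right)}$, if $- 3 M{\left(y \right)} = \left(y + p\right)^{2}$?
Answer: $\frac{49}{3} \approx 16.333$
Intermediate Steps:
$p = 6$ ($p = 4 - -2 = 4 + 2 = 6$)
$M{\left(y \right)} = - \frac{\left(6 + y\right)^{2}}{3}$ ($M{\left(y \right)} = - \frac{\left(y + 6\right)^{2}}{3} = - \frac{\left(6 + y\right)^{2}}{3}$)
$- M{\left(u{\left(-1 \right)} \right)} = - \frac{\left(-1\right) \left(6 + \left(-1\right)^{2}\right)^{2}}{3} = - \frac{\left(-1\right) \left(6 + 1\right)^{2}}{3} = - \frac{\left(-1\right) 7^{2}}{3} = - \frac{\left(-1\right) 49}{3} = \left(-1\right) \left(- \frac{49}{3}\right) = \frac{49}{3}$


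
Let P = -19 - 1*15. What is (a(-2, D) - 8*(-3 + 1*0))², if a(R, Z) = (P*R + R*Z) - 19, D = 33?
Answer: 49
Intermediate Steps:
P = -34 (P = -19 - 15 = -34)
a(R, Z) = -19 - 34*R + R*Z (a(R, Z) = (-34*R + R*Z) - 19 = -19 - 34*R + R*Z)
(a(-2, D) - 8*(-3 + 1*0))² = ((-19 - 34*(-2) - 2*33) - 8*(-3 + 1*0))² = ((-19 + 68 - 66) - 8*(-3 + 0))² = (-17 - 8*(-3))² = (-17 + 24)² = 7² = 49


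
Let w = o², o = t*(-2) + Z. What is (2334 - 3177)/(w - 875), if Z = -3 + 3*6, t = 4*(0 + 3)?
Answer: 843/794 ≈ 1.0617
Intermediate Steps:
t = 12 (t = 4*3 = 12)
Z = 15 (Z = -3 + 18 = 15)
o = -9 (o = 12*(-2) + 15 = -24 + 15 = -9)
w = 81 (w = (-9)² = 81)
(2334 - 3177)/(w - 875) = (2334 - 3177)/(81 - 875) = -843/(-794) = -843*(-1/794) = 843/794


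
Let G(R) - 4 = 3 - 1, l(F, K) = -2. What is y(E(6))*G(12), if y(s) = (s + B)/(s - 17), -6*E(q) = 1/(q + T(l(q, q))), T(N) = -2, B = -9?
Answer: 1302/409 ≈ 3.1834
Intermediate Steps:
E(q) = -1/(6*(-2 + q)) (E(q) = -1/(6*(q - 2)) = -1/(6*(-2 + q)))
y(s) = (-9 + s)/(-17 + s) (y(s) = (s - 9)/(s - 17) = (-9 + s)/(-17 + s))
G(R) = 6 (G(R) = 4 + (3 - 1) = 4 + 2 = 6)
y(E(6))*G(12) = ((-9 - 1/(-12 + 6*6))/(-17 - 1/(-12 + 6*6)))*6 = ((-9 - 1/(-12 + 36))/(-17 - 1/(-12 + 36)))*6 = ((-9 - 1/24)/(-17 - 1/24))*6 = (-217/24/(-409/24))*6 = -24/409*(-217/24)*6 = (217/409)*6 = 1302/409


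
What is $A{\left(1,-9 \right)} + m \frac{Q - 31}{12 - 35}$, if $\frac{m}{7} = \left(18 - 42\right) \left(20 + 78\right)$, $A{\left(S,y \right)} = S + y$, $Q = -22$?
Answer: $- \frac{872776}{23} \approx -37947.0$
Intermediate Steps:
$m = -16464$ ($m = 7 \left(18 - 42\right) \left(20 + 78\right) = 7 \left(\left(-24\right) 98\right) = 7 \left(-2352\right) = -16464$)
$A{\left(1,-9 \right)} + m \frac{Q - 31}{12 - 35} = \left(1 - 9\right) - 16464 \frac{-22 - 31}{12 - 35} = -8 - 16464 \left(- \frac{53}{-23}\right) = -8 - 16464 \left(\left(-53\right) \left(- \frac{1}{23}\right)\right) = -8 - \frac{872592}{23} = - \frac{872776}{23}$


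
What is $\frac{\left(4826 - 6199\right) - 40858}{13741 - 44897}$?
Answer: $\frac{42231}{31156} \approx 1.3555$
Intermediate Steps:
$\frac{\left(4826 - 6199\right) - 40858}{13741 - 44897} = \frac{-1373 - 40858}{-31156} = \left(-42231\right) \left(- \frac{1}{31156}\right) = \frac{42231}{31156}$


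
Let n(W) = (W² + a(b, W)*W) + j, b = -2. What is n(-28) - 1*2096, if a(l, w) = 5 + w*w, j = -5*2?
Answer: -23414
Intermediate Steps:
j = -10
a(l, w) = 5 + w²
n(W) = -10 + W² + W*(5 + W²) (n(W) = (W² + (5 + W²)*W) - 10 = (W² + W*(5 + W²)) - 10 = -10 + W² + W*(5 + W²))
n(-28) - 1*2096 = (-10 + (-28)² - 28*(5 + (-28)²)) - 1*2096 = (-10 + 784 - 28*(5 + 784)) - 2096 = (-10 + 784 - 28*789) - 2096 = (-10 + 784 - 22092) - 2096 = -21318 - 2096 = -23414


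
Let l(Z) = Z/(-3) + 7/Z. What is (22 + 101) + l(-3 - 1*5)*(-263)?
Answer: -8357/24 ≈ -348.21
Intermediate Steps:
l(Z) = 7/Z - Z/3 (l(Z) = Z*(-⅓) + 7/Z = -Z/3 + 7/Z = 7/Z - Z/3)
(22 + 101) + l(-3 - 1*5)*(-263) = (22 + 101) + (7/(-3 - 1*5) - (-3 - 1*5)/3)*(-263) = 123 + (7/(-3 - 5) - (-3 - 5)/3)*(-263) = 123 + (7/(-8) - ⅓*(-8))*(-263) = 123 + (7*(-⅛) + 8/3)*(-263) = 123 + (-7/8 + 8/3)*(-263) = 123 + (43/24)*(-263) = 123 - 11309/24 = -8357/24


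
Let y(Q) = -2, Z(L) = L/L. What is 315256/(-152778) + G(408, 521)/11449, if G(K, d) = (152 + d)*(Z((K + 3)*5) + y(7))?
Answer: -1856092769/874577661 ≈ -2.1223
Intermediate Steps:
Z(L) = 1
G(K, d) = -152 - d (G(K, d) = (152 + d)*(1 - 2) = (152 + d)*(-1) = -152 - d)
315256/(-152778) + G(408, 521)/11449 = 315256/(-152778) + (-152 - 1*521)/11449 = 315256*(-1/152778) + (-152 - 521)*(1/11449) = -157628/76389 - 673*1/11449 = -157628/76389 - 673/11449 = -1856092769/874577661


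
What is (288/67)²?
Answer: 82944/4489 ≈ 18.477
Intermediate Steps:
(288/67)² = 82944/4489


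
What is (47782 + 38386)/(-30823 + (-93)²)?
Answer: -43084/11087 ≈ -3.8860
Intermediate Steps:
(47782 + 38386)/(-30823 + (-93)²) = 86168/(-30823 + 8649) = 86168/(-22174) = 86168*(-1/22174) = -43084/11087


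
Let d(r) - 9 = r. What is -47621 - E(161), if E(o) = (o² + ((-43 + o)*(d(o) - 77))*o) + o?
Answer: -1840517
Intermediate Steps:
d(r) = 9 + r
E(o) = o + o² + o*(-68 + o)*(-43 + o) (E(o) = (o² + ((-43 + o)*((9 + o) - 77))*o) + o = (o² + ((-43 + o)*(-68 + o))*o) + o = (o² + ((-68 + o)*(-43 + o))*o) + o = (o² + o*(-68 + o)*(-43 + o)) + o = o + o² + o*(-68 + o)*(-43 + o))
-47621 - E(161) = -47621 - 161*(2925 + 161² - 110*161) = -47621 - 161*(2925 + 25921 - 17710) = -47621 - 161*11136 = -47621 - 1*1792896 = -47621 - 1792896 = -1840517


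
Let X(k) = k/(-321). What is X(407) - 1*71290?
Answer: -22884497/321 ≈ -71291.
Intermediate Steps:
X(k) = -k/321 (X(k) = k*(-1/321) = -k/321)
X(407) - 1*71290 = -1/321*407 - 1*71290 = -407/321 - 71290 = -22884497/321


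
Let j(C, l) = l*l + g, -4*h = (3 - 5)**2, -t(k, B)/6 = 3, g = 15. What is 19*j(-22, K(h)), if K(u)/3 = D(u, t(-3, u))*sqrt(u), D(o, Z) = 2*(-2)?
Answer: -2451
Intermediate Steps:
t(k, B) = -18 (t(k, B) = -6*3 = -18)
h = -1 (h = -(3 - 5)**2/4 = -1/4*(-2)**2 = -1/4*4 = -1)
D(o, Z) = -4
K(u) = -12*sqrt(u) (K(u) = 3*(-4*sqrt(u)) = -12*sqrt(u))
j(C, l) = 15 + l**2 (j(C, l) = l*l + 15 = l**2 + 15 = 15 + l**2)
19*j(-22, K(h)) = 19*(15 + (-12*I)**2) = 19*(15 - 144) = 19*(-129) = -2451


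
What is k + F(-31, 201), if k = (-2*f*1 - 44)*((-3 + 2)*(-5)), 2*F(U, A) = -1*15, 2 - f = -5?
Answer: -595/2 ≈ -297.50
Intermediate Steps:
f = 7 (f = 2 - 1*(-5) = 2 + 5 = 7)
F(U, A) = -15/2 (F(U, A) = (-1*15)/2 = (1/2)*(-15) = -15/2)
k = -290 (k = (-2*7*1 - 44)*((-3 + 2)*(-5)) = (-14*1 - 44)*(-1*(-5)) = (-14 - 44)*5 = -58*5 = -290)
k + F(-31, 201) = -290 - 15/2 = -595/2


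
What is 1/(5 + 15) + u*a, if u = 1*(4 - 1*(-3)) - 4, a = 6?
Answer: 361/20 ≈ 18.050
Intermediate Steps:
u = 3 (u = 1*(4 + 3) - 4 = 1*7 - 4 = 7 - 4 = 3)
1/(5 + 15) + u*a = 1/(5 + 15) + 3*6 = 1/20 + 18 = 361/20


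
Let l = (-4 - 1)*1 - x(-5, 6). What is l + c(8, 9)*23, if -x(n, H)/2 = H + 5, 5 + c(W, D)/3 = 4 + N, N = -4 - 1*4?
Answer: -604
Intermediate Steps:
N = -8 (N = -4 - 4 = -8)
c(W, D) = -27 (c(W, D) = -15 + 3*(4 - 8) = -15 + 3*(-4) = -15 - 12 = -27)
x(n, H) = -10 - 2*H (x(n, H) = -2*(H + 5) = -2*(5 + H) = -10 - 2*H)
l = 17 (l = (-4 - 1)*1 - (-10 - 2*6) = -5*1 - (-10 - 12) = -5 - 1*(-22) = -5 + 22 = 17)
l + c(8, 9)*23 = 17 - 27*23 = 17 - 621 = -604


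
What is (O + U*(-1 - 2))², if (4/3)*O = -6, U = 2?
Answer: 441/4 ≈ 110.25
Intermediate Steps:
O = -9/2 (O = (¾)*(-6) = -9/2 ≈ -4.5000)
(O + U*(-1 - 2))² = (-9/2 + 2*(-1 - 2))² = (-9/2 + 2*(-3))² = (-9/2 - 6)² = (-21/2)² = 441/4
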